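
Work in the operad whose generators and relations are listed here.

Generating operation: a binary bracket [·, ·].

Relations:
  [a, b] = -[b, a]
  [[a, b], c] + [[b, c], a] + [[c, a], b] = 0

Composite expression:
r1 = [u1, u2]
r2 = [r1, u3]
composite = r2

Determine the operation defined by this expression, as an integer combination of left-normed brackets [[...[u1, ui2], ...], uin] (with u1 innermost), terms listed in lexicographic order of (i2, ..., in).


[[u1, u2], u3]

In the tensor algebra, words opening u1 carry the u1-anchored form.
Composite bracket: [[u1, u2], u3]
The bracket unfolds into 4 signed words via [a, b] = ab - ba (2^2 = 4).
Keep just the words that open with u1:
  u1u2u3 (sign +1) contributes +[[u1, u2], u3]


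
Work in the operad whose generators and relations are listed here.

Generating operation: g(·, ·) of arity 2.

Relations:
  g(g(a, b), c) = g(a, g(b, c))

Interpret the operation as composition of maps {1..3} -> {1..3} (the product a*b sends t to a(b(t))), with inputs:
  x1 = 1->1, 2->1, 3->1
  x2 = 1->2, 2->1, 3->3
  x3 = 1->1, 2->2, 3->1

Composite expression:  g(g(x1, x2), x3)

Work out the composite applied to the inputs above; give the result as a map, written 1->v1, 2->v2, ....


1->1, 2->1, 3->1

g(x1, x2) = 1->1, 2->1, 3->1
g(g(x1, x2), x3) = 1->1, 2->1, 3->1


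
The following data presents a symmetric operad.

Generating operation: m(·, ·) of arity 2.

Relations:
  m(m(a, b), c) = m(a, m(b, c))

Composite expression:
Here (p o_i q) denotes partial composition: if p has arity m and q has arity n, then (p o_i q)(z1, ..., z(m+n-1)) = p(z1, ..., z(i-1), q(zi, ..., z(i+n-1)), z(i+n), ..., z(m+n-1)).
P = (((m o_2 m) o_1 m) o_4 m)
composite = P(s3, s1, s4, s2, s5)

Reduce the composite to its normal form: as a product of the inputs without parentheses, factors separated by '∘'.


s3 ∘ s1 ∘ s4 ∘ s2 ∘ s5

Key point: m is associative — brackets drop, the s-order remains.
m(s3, s1) reduces to s3 ∘ s1
m(s2, s5) reduces to s2 ∘ s5
m(s4, m(s2, s5)) reduces to s4 ∘ s2 ∘ s5
m(m(s3, s1), m(s4, m(s2, s5))) reduces to s3 ∘ s1 ∘ s4 ∘ s2 ∘ s5


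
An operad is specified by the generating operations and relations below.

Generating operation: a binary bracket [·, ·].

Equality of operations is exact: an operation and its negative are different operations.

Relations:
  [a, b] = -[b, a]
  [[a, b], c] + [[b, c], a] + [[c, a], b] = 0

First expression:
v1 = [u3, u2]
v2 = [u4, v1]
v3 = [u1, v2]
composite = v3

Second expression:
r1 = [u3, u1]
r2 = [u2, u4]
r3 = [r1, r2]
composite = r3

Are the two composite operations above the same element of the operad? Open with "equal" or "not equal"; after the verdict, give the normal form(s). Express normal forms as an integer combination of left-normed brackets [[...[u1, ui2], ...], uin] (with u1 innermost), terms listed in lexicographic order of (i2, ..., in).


not equal — first [[[u1, u2], u3], u4] - [[[u1, u3], u2], u4] - [[[u1, u4], u2], u3] + [[[u1, u4], u3], u2], second -[[[u1, u3], u2], u4] + [[[u1, u3], u4], u2]

Reducing the first expression gives [[[u1, u2], u3], u4] - [[[u1, u3], u2], u4] - [[[u1, u4], u2], u3] + [[[u1, u4], u3], u2]
Reducing the second expression gives -[[[u1, u3], u2], u4] + [[[u1, u3], u4], u2]
Distinct normal forms: not equal.


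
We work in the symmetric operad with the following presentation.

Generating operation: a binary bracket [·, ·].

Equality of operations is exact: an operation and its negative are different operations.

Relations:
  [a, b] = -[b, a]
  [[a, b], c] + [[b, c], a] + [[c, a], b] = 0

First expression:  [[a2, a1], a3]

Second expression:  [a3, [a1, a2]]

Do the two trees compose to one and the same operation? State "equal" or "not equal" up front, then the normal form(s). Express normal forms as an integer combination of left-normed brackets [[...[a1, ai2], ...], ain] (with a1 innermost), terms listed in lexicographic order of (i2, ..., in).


equal; both compose to -[[a1, a2], a3]

In normal form, the first expression is -[[a1, a2], a3]
In normal form, the second expression is -[[a1, a2], a3]
The forms coincide; equal.


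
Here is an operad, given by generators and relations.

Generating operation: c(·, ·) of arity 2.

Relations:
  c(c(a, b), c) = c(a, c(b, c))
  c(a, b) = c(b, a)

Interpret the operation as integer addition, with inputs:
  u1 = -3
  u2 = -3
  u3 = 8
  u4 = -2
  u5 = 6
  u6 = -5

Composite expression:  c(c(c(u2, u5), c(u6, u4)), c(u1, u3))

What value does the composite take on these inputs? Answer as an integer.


c(u2, u5) = 3
c(u6, u4) = -7
c(c(u2, u5), c(u6, u4)) = -4
c(u1, u3) = 5
c(c(c(u2, u5), c(u6, u4)), c(u1, u3)) = 1

1


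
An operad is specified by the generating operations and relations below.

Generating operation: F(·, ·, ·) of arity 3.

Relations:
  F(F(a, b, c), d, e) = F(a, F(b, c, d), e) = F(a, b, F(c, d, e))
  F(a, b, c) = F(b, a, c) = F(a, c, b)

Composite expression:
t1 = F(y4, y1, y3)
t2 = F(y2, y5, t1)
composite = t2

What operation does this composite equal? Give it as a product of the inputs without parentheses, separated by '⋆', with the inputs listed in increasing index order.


Shape and order are irrelevant to F; the y-input set decides.
F(y4, y1, y3) flattens to y4 ⋆ y1 ⋆ y3
F(y2, y5, F(y4, y1, y3)) flattens to y2 ⋆ y5 ⋆ y4 ⋆ y1 ⋆ y3
reordering the factors by index: y1 ⋆ y2 ⋆ y3 ⋆ y4 ⋆ y5

y1 ⋆ y2 ⋆ y3 ⋆ y4 ⋆ y5


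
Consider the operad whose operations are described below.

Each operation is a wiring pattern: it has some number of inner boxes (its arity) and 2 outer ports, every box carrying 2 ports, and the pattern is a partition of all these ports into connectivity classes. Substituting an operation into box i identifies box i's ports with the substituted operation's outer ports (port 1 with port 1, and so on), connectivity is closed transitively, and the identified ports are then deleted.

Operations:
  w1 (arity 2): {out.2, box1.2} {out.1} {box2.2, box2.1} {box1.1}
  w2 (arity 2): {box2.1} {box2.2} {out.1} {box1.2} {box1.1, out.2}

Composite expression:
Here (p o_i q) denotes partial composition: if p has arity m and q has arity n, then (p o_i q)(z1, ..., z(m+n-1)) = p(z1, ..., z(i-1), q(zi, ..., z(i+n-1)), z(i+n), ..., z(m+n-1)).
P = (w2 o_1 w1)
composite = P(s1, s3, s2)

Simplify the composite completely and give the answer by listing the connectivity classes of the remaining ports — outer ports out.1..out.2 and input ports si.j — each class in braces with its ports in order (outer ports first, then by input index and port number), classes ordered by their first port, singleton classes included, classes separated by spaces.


{out.1} {out.2} {s1.1} {s1.2} {s2.1} {s2.2} {s3.1, s3.2}

Treat the ports identified at w2 as solder joints: merge, then drop.
w1 over (s1, s3) gives {out.1} {out.2, s1.2} {s1.1} {s3.1, s3.2}, out.j being that stage's outer ports
w2 over (s1, s3, s2) gives {out.1} {out.2} {s1.1} {s1.2} {s2.1} {s2.2} {s3.1, s3.2}, out.j being that stage's outer ports


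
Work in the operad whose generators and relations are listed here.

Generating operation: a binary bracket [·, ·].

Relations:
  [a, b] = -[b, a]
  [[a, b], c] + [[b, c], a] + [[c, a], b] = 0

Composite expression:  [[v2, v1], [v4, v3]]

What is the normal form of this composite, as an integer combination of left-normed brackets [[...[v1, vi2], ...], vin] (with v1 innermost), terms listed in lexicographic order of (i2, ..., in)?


[[[v1, v2], v3], v4] - [[[v1, v2], v4], v3]

Skip Jacobi rewriting: expand, keep v1-initial words, read off terms.
Composite bracket: [[v2, v1], [v4, v3]]
Applying ab - ba throughout gives 8 signed words (2^3 = 8).
Words beginning with v1 determine it all:
  from v1v2v3v4, sign +1: term +[[[v1, v2], v3], v4]
  from v1v2v4v3, sign -1: term -[[[v1, v2], v4], v3]


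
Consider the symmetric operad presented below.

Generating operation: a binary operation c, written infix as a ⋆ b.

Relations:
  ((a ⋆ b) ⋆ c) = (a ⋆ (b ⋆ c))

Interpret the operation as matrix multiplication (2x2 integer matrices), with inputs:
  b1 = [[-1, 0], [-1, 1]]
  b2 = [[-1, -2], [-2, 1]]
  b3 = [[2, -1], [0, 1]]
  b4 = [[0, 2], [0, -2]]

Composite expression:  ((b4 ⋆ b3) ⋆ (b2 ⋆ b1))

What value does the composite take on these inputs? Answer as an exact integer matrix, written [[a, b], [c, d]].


[[2, 2], [-2, -2]]


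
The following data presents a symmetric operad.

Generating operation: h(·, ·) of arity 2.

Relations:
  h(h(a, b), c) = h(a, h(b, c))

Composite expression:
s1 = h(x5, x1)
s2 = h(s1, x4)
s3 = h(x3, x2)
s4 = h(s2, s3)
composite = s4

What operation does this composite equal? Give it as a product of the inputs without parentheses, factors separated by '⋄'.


Every regrouping of h is equal, so read the x-inputs in written order.
h(x5, x1) linearizes to x5 ⋄ x1
h(h(x5, x1), x4) linearizes to x5 ⋄ x1 ⋄ x4
h(x3, x2) linearizes to x3 ⋄ x2
h(h(h(x5, x1), x4), h(x3, x2)) linearizes to x5 ⋄ x1 ⋄ x4 ⋄ x3 ⋄ x2

x5 ⋄ x1 ⋄ x4 ⋄ x3 ⋄ x2


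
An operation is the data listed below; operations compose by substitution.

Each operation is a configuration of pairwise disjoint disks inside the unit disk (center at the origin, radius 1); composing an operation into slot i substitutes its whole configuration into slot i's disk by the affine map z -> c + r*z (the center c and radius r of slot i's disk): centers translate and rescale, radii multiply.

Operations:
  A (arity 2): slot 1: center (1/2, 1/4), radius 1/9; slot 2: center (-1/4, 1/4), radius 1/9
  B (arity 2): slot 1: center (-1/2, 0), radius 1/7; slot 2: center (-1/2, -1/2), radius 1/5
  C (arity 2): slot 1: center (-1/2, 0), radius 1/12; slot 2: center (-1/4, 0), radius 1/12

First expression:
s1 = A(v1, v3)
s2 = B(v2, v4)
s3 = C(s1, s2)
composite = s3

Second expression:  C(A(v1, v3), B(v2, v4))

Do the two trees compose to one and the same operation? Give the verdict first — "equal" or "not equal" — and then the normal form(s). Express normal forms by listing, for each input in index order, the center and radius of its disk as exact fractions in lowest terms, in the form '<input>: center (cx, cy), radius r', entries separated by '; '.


equal: each reduces to v1: center (-11/24, 1/48), radius 1/108; v2: center (-7/24, 0), radius 1/84; v3: center (-25/48, 1/48), radius 1/108; v4: center (-7/24, -1/24), radius 1/60

The first expression, normalized: v1: center (-11/24, 1/48), radius 1/108; v2: center (-7/24, 0), radius 1/84; v3: center (-25/48, 1/48), radius 1/108; v4: center (-7/24, -1/24), radius 1/60
The second expression, normalized: v1: center (-11/24, 1/48), radius 1/108; v2: center (-7/24, 0), radius 1/84; v3: center (-25/48, 1/48), radius 1/108; v4: center (-7/24, -1/24), radius 1/60
The normal forms match — equal.


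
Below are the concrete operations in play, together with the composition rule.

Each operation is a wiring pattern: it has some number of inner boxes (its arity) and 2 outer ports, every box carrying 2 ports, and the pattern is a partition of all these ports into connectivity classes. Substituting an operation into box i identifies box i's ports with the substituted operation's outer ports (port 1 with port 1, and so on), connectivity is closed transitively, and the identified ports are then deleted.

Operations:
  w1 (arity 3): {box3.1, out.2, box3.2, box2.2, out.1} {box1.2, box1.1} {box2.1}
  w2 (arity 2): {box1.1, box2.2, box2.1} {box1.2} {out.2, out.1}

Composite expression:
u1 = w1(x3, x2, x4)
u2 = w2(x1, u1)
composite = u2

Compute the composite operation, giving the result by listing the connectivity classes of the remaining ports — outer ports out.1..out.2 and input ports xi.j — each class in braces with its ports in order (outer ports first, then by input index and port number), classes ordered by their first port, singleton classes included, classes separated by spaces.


After gluing at w2, chains via deleted ports link the x-ports.
the subtree at w1 composes to {out.1, out.2, x2.2, x4.1, x4.2} {x2.1} {x3.1, x3.2} on (x3, x2, x4); out.j = own outer ports
the subtree at w2 composes to {out.1, out.2} {x1.1, x2.2, x4.1, x4.2} {x1.2} {x2.1} {x3.1, x3.2} on (x1, x3, x2, x4); out.j = own outer ports

{out.1, out.2} {x1.1, x2.2, x4.1, x4.2} {x1.2} {x2.1} {x3.1, x3.2}


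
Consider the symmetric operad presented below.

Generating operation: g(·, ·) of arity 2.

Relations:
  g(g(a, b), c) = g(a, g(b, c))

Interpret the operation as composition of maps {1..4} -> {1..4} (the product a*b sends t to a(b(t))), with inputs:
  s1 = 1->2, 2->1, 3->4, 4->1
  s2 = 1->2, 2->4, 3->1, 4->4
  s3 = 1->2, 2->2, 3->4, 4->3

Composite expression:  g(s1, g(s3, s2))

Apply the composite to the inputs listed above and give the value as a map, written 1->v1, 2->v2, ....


g(s3, s2) = 1->2, 2->3, 3->2, 4->3
g(s1, g(s3, s2)) = 1->1, 2->4, 3->1, 4->4

1->1, 2->4, 3->1, 4->4


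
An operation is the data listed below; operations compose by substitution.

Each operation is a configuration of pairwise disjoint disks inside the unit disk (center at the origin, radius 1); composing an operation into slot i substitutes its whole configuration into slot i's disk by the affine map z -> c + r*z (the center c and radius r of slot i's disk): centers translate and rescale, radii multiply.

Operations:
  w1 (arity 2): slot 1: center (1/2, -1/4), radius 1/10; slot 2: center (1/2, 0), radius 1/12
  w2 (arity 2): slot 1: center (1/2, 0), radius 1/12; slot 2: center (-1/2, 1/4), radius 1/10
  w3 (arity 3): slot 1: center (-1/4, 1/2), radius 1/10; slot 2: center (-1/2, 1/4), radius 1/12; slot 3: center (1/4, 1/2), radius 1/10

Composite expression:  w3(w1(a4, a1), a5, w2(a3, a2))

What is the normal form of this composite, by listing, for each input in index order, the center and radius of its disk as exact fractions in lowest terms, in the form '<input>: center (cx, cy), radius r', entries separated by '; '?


a1: center (-1/5, 1/2), radius 1/120; a2: center (1/5, 21/40), radius 1/100; a3: center (3/10, 1/2), radius 1/120; a4: center (-1/5, 19/40), radius 1/100; a5: center (-1/2, 1/4), radius 1/12

Follow each a-input down from w3: c' goes to c + r*c', radius to r*r'.
for a4, the 2-step affine chain lands on center (-1/5, 19/40), radius 1/100
for a1, the 2-step affine chain lands on center (-1/5, 1/2), radius 1/120
for a5, the 1-step affine chain lands on center (-1/2, 1/4), radius 1/12
for a3, the 2-step affine chain lands on center (3/10, 1/2), radius 1/120
for a2, the 2-step affine chain lands on center (1/5, 21/40), radius 1/100


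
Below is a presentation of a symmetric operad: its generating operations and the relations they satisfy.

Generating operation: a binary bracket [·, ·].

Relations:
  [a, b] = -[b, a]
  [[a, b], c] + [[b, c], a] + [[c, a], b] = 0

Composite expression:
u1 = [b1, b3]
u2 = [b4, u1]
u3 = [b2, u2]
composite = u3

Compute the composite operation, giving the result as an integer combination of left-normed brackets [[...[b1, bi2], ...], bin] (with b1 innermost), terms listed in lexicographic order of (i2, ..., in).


Expand each bracket as ab - ba; the b1-initial words give the coefficients.
Composite bracket: [b2, [b4, [b1, b3]]]
Expanding via [a, b] = ab - ba: 8 signed words (2^3 = 8).
The b1-initial words carry the normal form:
  from b1b3b4b2, sign +1: term +[[[b1, b3], b4], b2]

[[[b1, b3], b4], b2]


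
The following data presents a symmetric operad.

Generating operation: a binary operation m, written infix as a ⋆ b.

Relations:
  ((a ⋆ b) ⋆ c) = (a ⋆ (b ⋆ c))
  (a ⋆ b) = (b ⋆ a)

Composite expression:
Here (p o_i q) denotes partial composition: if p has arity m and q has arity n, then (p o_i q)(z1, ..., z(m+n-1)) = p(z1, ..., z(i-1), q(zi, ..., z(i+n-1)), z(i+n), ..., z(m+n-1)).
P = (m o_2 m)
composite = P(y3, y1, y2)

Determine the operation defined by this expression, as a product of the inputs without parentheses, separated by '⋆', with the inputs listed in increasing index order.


Shape and order are irrelevant to m; the y-input set decides.
(y1 ⋆ y2) linearizes to y1 ⋆ y2
(y3 ⋆ (y1 ⋆ y2)) linearizes to y3 ⋆ y1 ⋆ y2
putting the inputs in ascending order: y1 ⋆ y2 ⋆ y3

y1 ⋆ y2 ⋆ y3


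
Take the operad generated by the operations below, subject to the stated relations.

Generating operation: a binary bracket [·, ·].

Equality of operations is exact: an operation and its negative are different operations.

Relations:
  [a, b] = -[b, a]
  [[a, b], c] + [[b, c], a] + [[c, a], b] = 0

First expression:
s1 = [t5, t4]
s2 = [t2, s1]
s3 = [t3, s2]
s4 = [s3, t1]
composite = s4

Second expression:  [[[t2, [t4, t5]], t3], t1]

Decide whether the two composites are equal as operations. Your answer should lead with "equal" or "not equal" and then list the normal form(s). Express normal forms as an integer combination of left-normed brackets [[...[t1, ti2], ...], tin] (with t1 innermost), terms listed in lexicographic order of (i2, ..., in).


Reducing the first expression gives -[[[[t1, t2], t4], t5], t3] + [[[[t1, t2], t5], t4], t3] + [[[[t1, t3], t2], t4], t5] - [[[[t1, t3], t2], t5], t4] - [[[[t1, t3], t4], t5], t2] + [[[[t1, t3], t5], t4], t2] + [[[[t1, t4], t5], t2], t3] - [[[[t1, t5], t4], t2], t3]
Reducing the second expression gives -[[[[t1, t2], t4], t5], t3] + [[[[t1, t2], t5], t4], t3] + [[[[t1, t3], t2], t4], t5] - [[[[t1, t3], t2], t5], t4] - [[[[t1, t3], t4], t5], t2] + [[[[t1, t3], t5], t4], t2] + [[[[t1, t4], t5], t2], t3] - [[[[t1, t5], t4], t2], t3]
Both agree, so they are equal.

equal — both sides give -[[[[t1, t2], t4], t5], t3] + [[[[t1, t2], t5], t4], t3] + [[[[t1, t3], t2], t4], t5] - [[[[t1, t3], t2], t5], t4] - [[[[t1, t3], t4], t5], t2] + [[[[t1, t3], t5], t4], t2] + [[[[t1, t4], t5], t2], t3] - [[[[t1, t5], t4], t2], t3]


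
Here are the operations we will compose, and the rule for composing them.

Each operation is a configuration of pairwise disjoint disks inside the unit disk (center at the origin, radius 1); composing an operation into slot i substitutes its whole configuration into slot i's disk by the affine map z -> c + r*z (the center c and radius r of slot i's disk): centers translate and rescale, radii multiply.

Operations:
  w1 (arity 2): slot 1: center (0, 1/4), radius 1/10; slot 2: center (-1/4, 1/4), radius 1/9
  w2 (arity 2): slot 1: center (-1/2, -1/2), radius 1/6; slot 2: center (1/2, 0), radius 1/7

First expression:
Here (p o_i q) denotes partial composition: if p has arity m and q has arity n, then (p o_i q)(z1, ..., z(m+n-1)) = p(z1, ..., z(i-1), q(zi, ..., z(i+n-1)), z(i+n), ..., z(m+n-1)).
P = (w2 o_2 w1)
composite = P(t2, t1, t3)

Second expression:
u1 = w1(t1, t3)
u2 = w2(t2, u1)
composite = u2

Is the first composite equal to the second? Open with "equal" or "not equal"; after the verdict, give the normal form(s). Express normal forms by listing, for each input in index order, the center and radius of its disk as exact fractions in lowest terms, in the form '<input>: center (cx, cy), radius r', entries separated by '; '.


equal: each reduces to t1: center (1/2, 1/28), radius 1/70; t2: center (-1/2, -1/2), radius 1/6; t3: center (13/28, 1/28), radius 1/63

The first expression, normalized: t1: center (1/2, 1/28), radius 1/70; t2: center (-1/2, -1/2), radius 1/6; t3: center (13/28, 1/28), radius 1/63
The second expression, normalized: t1: center (1/2, 1/28), radius 1/70; t2: center (-1/2, -1/2), radius 1/6; t3: center (13/28, 1/28), radius 1/63
One common form — equal.


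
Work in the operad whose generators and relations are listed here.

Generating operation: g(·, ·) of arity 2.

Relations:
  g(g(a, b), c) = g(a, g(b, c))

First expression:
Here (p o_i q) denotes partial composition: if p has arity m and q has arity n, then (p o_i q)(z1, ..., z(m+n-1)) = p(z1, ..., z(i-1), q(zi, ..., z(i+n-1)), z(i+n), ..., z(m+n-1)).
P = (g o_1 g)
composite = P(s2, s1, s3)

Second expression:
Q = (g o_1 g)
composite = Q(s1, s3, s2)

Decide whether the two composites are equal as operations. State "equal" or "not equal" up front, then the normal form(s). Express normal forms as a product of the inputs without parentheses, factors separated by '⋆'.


not equal; the first gives s2 ⋆ s1 ⋆ s3 and the second s1 ⋆ s3 ⋆ s2

The first expression, normalized: s2 ⋆ s1 ⋆ s3
The second expression, normalized: s1 ⋆ s3 ⋆ s2
The normal forms differ: not equal.


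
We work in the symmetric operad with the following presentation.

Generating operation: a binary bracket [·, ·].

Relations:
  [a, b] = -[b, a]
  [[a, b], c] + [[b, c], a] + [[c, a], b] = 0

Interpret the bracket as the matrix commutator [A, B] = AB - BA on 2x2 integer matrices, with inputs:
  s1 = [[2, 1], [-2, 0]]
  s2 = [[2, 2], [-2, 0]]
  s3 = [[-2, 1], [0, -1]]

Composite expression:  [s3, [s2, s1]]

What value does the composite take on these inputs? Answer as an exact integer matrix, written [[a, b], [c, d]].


[s2, s1] = [[-2, -2], [0, 2]]
[s3, [s2, s1]] = [[0, 6], [0, 0]]

[[0, 6], [0, 0]]


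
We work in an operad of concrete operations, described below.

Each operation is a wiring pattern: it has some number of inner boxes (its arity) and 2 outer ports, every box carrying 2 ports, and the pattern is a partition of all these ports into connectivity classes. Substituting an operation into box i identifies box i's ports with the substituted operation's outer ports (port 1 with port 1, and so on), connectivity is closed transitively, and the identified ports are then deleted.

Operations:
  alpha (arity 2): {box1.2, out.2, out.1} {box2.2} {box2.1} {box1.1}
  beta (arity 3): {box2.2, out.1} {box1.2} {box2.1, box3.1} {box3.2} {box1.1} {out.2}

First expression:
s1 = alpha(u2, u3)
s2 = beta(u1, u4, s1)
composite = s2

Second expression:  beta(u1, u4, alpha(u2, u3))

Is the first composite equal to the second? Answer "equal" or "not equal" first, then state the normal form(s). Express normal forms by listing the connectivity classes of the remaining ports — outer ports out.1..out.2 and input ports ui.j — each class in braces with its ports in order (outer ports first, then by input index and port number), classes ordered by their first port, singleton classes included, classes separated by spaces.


equal — both sides give {out.1, u4.2} {out.2} {u1.1} {u1.2} {u2.1} {u2.2, u4.1} {u3.1} {u3.2}

Reducing the first expression gives {out.1, u4.2} {out.2} {u1.1} {u1.2} {u2.1} {u2.2, u4.1} {u3.1} {u3.2}
Reducing the second expression gives {out.1, u4.2} {out.2} {u1.1} {u1.2} {u2.1} {u2.2, u4.1} {u3.1} {u3.2}
Same normal form: equal.


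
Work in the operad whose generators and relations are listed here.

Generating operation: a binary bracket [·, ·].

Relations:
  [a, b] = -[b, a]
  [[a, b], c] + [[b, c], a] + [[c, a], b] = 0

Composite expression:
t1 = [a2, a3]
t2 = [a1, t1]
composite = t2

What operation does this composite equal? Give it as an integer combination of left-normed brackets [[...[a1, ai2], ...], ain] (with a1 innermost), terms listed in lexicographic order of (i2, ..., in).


[[a1, a2], a3] - [[a1, a3], a2]

Skip Jacobi rewriting: expand, keep a1-initial words, read off terms.
Composite bracket: [a1, [a2, a3]]
Applying ab - ba throughout gives 4 signed words (2^2 = 4).
Words beginning with a1 determine it all:
  sign of a1a2a3 is +1, so it contributes +[[a1, a2], a3]
  sign of a1a3a2 is -1, so it contributes -[[a1, a3], a2]


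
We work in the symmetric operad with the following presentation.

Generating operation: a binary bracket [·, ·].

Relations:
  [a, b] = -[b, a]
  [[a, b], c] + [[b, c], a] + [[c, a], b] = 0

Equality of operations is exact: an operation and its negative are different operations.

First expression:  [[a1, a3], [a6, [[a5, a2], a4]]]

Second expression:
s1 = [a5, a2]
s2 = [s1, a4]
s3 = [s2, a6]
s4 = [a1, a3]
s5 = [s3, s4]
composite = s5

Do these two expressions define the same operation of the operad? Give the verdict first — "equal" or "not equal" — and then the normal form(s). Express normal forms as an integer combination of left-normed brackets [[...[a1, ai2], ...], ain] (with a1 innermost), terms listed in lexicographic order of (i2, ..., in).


The first composite normalizes to [[[[[a1, a3], a2], a5], a4], a6] - [[[[[a1, a3], a4], a2], a5], a6] + [[[[[a1, a3], a4], a5], a2], a6] - [[[[[a1, a3], a5], a2], a4], a6] - [[[[[a1, a3], a6], a2], a5], a4] + [[[[[a1, a3], a6], a4], a2], a5] - [[[[[a1, a3], a6], a4], a5], a2] + [[[[[a1, a3], a6], a5], a2], a4]
The second composite normalizes to [[[[[a1, a3], a2], a5], a4], a6] - [[[[[a1, a3], a4], a2], a5], a6] + [[[[[a1, a3], a4], a5], a2], a6] - [[[[[a1, a3], a5], a2], a4], a6] - [[[[[a1, a3], a6], a2], a5], a4] + [[[[[a1, a3], a6], a4], a2], a5] - [[[[[a1, a3], a6], a4], a5], a2] + [[[[[a1, a3], a6], a5], a2], a4]
Both agree, so they are equal.

equal — both sides give [[[[[a1, a3], a2], a5], a4], a6] - [[[[[a1, a3], a4], a2], a5], a6] + [[[[[a1, a3], a4], a5], a2], a6] - [[[[[a1, a3], a5], a2], a4], a6] - [[[[[a1, a3], a6], a2], a5], a4] + [[[[[a1, a3], a6], a4], a2], a5] - [[[[[a1, a3], a6], a4], a5], a2] + [[[[[a1, a3], a6], a5], a2], a4]


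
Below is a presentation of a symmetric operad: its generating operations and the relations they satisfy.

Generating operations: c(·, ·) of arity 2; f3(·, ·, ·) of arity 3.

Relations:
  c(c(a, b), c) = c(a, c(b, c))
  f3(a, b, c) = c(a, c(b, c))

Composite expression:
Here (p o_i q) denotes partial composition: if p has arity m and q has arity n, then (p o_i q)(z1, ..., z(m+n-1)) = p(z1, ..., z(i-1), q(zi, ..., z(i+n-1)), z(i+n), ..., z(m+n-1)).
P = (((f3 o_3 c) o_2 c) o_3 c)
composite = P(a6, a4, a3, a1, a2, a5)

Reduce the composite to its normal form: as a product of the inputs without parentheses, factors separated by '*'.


Every regrouping of f3 is equal, so read the a-inputs in written order.
c(a3, a1) collapses to a3 * a1
c(a4, c(a3, a1)) collapses to a4 * a3 * a1
c(a2, a5) collapses to a2 * a5
f3(a6, c(a4, c(a3, a1)), c(a2, a5)) collapses to a6 * a4 * a3 * a1 * a2 * a5

a6 * a4 * a3 * a1 * a2 * a5


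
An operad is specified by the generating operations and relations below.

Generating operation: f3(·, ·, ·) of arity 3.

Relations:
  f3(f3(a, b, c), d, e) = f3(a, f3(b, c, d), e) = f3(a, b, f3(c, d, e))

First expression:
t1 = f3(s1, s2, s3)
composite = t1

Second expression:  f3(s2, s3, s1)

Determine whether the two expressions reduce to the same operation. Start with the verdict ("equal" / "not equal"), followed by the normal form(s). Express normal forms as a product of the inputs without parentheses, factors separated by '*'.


not equal; the first gives s1 * s2 * s3 and the second s2 * s3 * s1


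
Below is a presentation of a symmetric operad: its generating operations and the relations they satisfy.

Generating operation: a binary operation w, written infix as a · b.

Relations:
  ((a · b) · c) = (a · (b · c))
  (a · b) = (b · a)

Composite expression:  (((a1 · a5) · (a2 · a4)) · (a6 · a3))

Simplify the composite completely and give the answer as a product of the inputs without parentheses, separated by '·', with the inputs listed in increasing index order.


a1 · a2 · a3 · a4 · a5 · a6

Reordering under w is free, so list the a-inputs canonically.
(a1 · a5) unparenthesizes to a1 · a5
(a2 · a4) unparenthesizes to a2 · a4
((a1 · a5) · (a2 · a4)) unparenthesizes to a1 · a5 · a2 · a4
(a6 · a3) unparenthesizes to a6 · a3
(((a1 · a5) · (a2 · a4)) · (a6 · a3)) unparenthesizes to a1 · a5 · a2 · a4 · a6 · a3
sorting the factors by input index: a1 · a2 · a3 · a4 · a5 · a6


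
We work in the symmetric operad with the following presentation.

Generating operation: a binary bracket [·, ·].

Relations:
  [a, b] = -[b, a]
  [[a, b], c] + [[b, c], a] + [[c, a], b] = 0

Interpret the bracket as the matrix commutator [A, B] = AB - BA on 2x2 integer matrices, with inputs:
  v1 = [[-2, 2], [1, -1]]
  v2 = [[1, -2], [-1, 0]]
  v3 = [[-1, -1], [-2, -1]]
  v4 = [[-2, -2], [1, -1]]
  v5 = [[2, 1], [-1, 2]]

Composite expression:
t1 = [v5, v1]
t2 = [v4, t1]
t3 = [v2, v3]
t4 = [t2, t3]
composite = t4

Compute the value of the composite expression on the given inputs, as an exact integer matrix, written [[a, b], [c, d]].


[[29, -60], [54, -29]]

[v5, v1] = [[3, 1], [1, -3]]
[v4, [v5, v1]] = [[-3, 11], [7, 3]]
[v2, v3] = [[3, -1], [2, -3]]
[[v4, [v5, v1]], [v2, v3]] = [[29, -60], [54, -29]]


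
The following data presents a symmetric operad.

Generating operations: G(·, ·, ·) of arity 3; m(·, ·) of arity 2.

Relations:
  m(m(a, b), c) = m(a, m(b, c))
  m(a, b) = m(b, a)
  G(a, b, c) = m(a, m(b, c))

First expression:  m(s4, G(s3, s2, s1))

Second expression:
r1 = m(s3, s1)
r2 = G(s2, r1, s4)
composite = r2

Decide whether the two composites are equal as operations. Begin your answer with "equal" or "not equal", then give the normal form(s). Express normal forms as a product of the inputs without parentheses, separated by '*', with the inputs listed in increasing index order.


equal — both sides give s1 * s2 * s3 * s4


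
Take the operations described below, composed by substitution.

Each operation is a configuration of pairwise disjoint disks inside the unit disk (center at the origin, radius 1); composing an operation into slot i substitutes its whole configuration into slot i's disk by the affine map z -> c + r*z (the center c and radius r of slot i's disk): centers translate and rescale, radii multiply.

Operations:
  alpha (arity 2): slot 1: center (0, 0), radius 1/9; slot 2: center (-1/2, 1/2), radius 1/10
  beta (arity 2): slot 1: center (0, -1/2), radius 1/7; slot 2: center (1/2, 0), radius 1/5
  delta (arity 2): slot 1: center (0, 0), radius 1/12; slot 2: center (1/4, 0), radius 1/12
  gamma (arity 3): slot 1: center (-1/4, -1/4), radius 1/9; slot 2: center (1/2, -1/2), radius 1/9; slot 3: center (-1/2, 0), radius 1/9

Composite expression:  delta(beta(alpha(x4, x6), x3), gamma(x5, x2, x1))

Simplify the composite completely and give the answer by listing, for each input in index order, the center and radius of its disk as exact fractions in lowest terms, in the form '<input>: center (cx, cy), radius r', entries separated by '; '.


x1: center (5/24, 0), radius 1/108; x2: center (7/24, -1/24), radius 1/108; x3: center (1/24, 0), radius 1/60; x4: center (0, -1/24), radius 1/756; x5: center (11/48, -1/48), radius 1/108; x6: center (-1/168, -1/28), radius 1/840

Follow each x-input down from delta: c' goes to c + r*c', radius to r*r'.
tracing x4 down its 3-map path: center (0, -1/24), radius 1/756
tracing x6 down its 3-map path: center (-1/168, -1/28), radius 1/840
tracing x3 down its 2-map path: center (1/24, 0), radius 1/60
tracing x5 down its 2-map path: center (11/48, -1/48), radius 1/108
tracing x2 down its 2-map path: center (7/24, -1/24), radius 1/108
tracing x1 down its 2-map path: center (5/24, 0), radius 1/108


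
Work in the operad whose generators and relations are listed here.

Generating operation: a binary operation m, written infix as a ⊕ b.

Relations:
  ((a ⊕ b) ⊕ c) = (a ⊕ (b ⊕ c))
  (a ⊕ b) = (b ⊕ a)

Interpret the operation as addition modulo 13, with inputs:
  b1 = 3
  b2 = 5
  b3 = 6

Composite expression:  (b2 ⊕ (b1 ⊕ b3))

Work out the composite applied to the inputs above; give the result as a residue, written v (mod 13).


1 (mod 13)

(b1 ⊕ b3) = 9
(b2 ⊕ (b1 ⊕ b3)) = 1


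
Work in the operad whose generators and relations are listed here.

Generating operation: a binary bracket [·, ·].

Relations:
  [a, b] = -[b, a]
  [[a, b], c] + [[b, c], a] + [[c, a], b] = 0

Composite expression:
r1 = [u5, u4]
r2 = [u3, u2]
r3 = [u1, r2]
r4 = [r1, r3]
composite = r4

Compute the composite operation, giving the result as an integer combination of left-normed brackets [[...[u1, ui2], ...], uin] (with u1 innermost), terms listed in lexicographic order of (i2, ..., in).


Skip Jacobi rewriting: expand, keep u1-initial words, read off terms.
Composite bracket: [[u5, u4], [u1, [u3, u2]]]
Under [a, b] = ab - ba we get 16 signed associative words (2^4 = 16).
The u1-initial words carry the normal form:
  u1u2u3u4u5 appears with sign -1, giving the term -[[[[u1, u2], u3], u4], u5]
  u1u2u3u5u4 appears with sign +1, giving the term +[[[[u1, u2], u3], u5], u4]
  u1u3u2u4u5 appears with sign +1, giving the term +[[[[u1, u3], u2], u4], u5]
  u1u3u2u5u4 appears with sign -1, giving the term -[[[[u1, u3], u2], u5], u4]

-[[[[u1, u2], u3], u4], u5] + [[[[u1, u2], u3], u5], u4] + [[[[u1, u3], u2], u4], u5] - [[[[u1, u3], u2], u5], u4]


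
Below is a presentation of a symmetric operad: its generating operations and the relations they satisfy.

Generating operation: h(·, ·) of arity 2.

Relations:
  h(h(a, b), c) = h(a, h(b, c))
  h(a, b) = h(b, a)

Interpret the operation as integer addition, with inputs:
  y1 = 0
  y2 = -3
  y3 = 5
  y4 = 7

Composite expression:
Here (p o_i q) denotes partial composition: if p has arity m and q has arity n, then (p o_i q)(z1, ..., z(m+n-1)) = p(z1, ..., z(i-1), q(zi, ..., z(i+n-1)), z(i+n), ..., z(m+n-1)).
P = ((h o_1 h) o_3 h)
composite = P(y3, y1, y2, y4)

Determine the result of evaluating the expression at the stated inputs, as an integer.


9

h(y3, y1) = 5
h(y2, y4) = 4
h(h(y3, y1), h(y2, y4)) = 9


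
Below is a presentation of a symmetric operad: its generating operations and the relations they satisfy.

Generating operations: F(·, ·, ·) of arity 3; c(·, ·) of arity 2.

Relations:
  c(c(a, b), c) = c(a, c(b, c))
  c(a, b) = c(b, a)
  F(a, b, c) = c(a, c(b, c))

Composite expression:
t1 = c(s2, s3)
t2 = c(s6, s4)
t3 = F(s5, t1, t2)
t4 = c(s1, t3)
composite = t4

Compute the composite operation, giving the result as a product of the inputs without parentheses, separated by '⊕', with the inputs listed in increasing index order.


Any arrangement under c is one operation, so sort the s-inputs.
c(s2, s3) flattens to s2 ⊕ s3
c(s6, s4) flattens to s6 ⊕ s4
F(s5, c(s2, s3), c(s6, s4)) flattens to s5 ⊕ s2 ⊕ s3 ⊕ s6 ⊕ s4
c(s1, F(s5, c(s2, s3), c(s6, s4))) flattens to s1 ⊕ s5 ⊕ s2 ⊕ s3 ⊕ s6 ⊕ s4
reordering the factors by index: s1 ⊕ s2 ⊕ s3 ⊕ s4 ⊕ s5 ⊕ s6

s1 ⊕ s2 ⊕ s3 ⊕ s4 ⊕ s5 ⊕ s6


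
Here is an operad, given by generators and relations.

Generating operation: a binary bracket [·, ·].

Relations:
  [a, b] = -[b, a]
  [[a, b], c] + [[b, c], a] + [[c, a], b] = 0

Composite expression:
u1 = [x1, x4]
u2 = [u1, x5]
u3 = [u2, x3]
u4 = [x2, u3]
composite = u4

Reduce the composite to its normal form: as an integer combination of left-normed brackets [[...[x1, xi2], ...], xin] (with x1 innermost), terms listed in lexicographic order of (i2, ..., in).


-[[[[x1, x4], x5], x3], x2]

In the tensor algebra, words opening x1 carry the x1-anchored form.
Composite bracket: [x2, [[[x1, x4], x5], x3]]
Full expansion: 16 signed words from ab - ba (2^4 = 16).
The x1-initial words carry the normal form:
  word x1x4x5x3x2 has sign -1, contributing -[[[[x1, x4], x5], x3], x2]


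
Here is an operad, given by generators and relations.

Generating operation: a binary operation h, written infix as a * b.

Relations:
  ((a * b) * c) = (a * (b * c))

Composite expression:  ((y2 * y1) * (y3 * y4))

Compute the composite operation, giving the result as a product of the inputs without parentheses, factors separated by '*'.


y2 * y1 * y3 * y4

Under associativity of h, the answer is the y's in reading order.
(y2 * y1) flattens to y2 * y1
(y3 * y4) flattens to y3 * y4
((y2 * y1) * (y3 * y4)) flattens to y2 * y1 * y3 * y4


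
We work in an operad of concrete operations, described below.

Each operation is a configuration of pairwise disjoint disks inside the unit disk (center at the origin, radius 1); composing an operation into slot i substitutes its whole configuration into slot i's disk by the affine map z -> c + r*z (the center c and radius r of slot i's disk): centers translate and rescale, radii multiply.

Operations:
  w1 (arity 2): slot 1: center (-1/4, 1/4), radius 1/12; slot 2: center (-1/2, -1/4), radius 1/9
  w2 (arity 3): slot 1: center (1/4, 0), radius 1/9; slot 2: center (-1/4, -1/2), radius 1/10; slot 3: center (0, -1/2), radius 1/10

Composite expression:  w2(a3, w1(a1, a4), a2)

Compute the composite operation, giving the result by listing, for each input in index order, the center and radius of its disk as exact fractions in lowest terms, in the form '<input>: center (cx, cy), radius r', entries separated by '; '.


a1: center (-11/40, -19/40), radius 1/120; a2: center (0, -1/2), radius 1/10; a3: center (1/4, 0), radius 1/9; a4: center (-3/10, -21/40), radius 1/90

Each a-disk chains the slot maps above it in w2; radii multiply.
input a3: applying the 1 nested substitution gives center (1/4, 0), radius 1/9
input a1: applying the 2 nested substitutions gives center (-11/40, -19/40), radius 1/120
input a4: applying the 2 nested substitutions gives center (-3/10, -21/40), radius 1/90
input a2: applying the 1 nested substitution gives center (0, -1/2), radius 1/10


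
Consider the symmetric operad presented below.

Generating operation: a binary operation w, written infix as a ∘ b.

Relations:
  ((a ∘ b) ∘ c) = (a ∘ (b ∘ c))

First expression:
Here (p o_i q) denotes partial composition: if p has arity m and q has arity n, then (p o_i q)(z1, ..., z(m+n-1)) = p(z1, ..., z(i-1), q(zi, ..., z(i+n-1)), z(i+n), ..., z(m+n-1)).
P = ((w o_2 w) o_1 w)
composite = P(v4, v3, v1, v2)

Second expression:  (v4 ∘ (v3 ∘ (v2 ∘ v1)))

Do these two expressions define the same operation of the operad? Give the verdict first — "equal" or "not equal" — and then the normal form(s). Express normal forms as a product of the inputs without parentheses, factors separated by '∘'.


not equal; first: v4 ∘ v3 ∘ v1 ∘ v2; second: v4 ∘ v3 ∘ v2 ∘ v1

In normal form, the first expression is v4 ∘ v3 ∘ v1 ∘ v2
In normal form, the second expression is v4 ∘ v3 ∘ v2 ∘ v1
The normal forms differ: not equal.


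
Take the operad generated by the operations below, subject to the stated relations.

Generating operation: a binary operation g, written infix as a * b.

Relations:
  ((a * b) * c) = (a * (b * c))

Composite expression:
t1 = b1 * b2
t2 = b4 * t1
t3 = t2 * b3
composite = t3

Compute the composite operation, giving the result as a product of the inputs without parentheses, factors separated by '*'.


b4 * b1 * b2 * b3

The g-tree's shape is irrelevant; the b-reading-order decides.
(b1 * b2) flattens to b1 * b2
(b4 * (b1 * b2)) flattens to b4 * b1 * b2
((b4 * (b1 * b2)) * b3) flattens to b4 * b1 * b2 * b3


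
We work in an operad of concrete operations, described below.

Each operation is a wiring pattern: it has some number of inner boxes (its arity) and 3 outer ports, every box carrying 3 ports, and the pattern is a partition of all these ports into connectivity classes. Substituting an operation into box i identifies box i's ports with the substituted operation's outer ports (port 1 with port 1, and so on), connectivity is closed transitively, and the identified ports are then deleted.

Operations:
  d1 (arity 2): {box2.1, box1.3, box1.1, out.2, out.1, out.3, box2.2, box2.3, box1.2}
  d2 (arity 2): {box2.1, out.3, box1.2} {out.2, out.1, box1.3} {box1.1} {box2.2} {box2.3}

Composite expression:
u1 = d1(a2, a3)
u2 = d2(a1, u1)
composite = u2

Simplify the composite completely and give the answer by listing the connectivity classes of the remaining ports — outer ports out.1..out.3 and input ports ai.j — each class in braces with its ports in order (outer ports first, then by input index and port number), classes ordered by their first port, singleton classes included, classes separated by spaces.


{out.1, out.2, a1.3} {out.3, a1.2, a2.1, a2.2, a2.3, a3.1, a3.2, a3.3} {a1.1}


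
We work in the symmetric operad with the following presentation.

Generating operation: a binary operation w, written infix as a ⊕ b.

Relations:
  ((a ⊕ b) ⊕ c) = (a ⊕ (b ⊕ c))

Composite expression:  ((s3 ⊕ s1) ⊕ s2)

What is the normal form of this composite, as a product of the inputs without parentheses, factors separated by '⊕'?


s3 ⊕ s1 ⊕ s2

All parenthesizations of w agree; list the s-inputs left to right.
(s3 ⊕ s1) collapses to s3 ⊕ s1
((s3 ⊕ s1) ⊕ s2) collapses to s3 ⊕ s1 ⊕ s2
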